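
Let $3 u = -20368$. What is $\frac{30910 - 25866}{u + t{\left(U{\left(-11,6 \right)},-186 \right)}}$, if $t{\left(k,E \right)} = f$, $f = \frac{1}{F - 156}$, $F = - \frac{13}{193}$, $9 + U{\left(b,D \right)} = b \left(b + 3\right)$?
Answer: $- \frac{455790972}{613505107} \approx -0.74293$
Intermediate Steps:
$u = - \frac{20368}{3}$ ($u = \frac{1}{3} \left(-20368\right) = - \frac{20368}{3} \approx -6789.3$)
$U{\left(b,D \right)} = -9 + b \left(3 + b\right)$ ($U{\left(b,D \right)} = -9 + b \left(b + 3\right) = -9 + b \left(3 + b\right)$)
$F = - \frac{13}{193}$ ($F = \left(-13\right) \frac{1}{193} = - \frac{13}{193} \approx -0.067358$)
$f = - \frac{193}{30121}$ ($f = \frac{1}{- \frac{13}{193} - 156} = \frac{1}{- \frac{30121}{193}} = - \frac{193}{30121} \approx -0.0064075$)
$t{\left(k,E \right)} = - \frac{193}{30121}$
$\frac{30910 - 25866}{u + t{\left(U{\left(-11,6 \right)},-186 \right)}} = \frac{30910 - 25866}{- \frac{20368}{3} - \frac{193}{30121}} = \frac{5044}{- \frac{613505107}{90363}} = 5044 \left(- \frac{90363}{613505107}\right) = - \frac{455790972}{613505107}$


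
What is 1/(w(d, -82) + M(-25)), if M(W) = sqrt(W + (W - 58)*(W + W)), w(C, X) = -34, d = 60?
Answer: 34/2969 + 5*sqrt(165)/2969 ≈ 0.033084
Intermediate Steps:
M(W) = sqrt(W + 2*W*(-58 + W)) (M(W) = sqrt(W + (-58 + W)*(2*W)) = sqrt(W + 2*W*(-58 + W)))
1/(w(d, -82) + M(-25)) = 1/(-34 + sqrt(-25*(-115 + 2*(-25)))) = 1/(-34 + sqrt(-25*(-115 - 50))) = 1/(-34 + sqrt(-25*(-165))) = 1/(-34 + sqrt(4125)) = 1/(-34 + 5*sqrt(165))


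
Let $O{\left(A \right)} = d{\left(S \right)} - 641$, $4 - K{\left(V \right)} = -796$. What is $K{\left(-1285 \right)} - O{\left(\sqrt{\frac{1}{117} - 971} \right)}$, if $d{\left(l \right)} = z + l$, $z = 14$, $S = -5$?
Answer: $1432$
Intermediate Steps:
$K{\left(V \right)} = 800$ ($K{\left(V \right)} = 4 - -796 = 4 + 796 = 800$)
$d{\left(l \right)} = 14 + l$
$O{\left(A \right)} = -632$ ($O{\left(A \right)} = \left(14 - 5\right) - 641 = 9 - 641 = -632$)
$K{\left(-1285 \right)} - O{\left(\sqrt{\frac{1}{117} - 971} \right)} = 800 - -632 = 800 + 632 = 1432$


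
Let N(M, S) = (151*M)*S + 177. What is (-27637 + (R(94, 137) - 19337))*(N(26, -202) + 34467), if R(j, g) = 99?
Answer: 35550375000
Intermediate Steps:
N(M, S) = 177 + 151*M*S (N(M, S) = 151*M*S + 177 = 177 + 151*M*S)
(-27637 + (R(94, 137) - 19337))*(N(26, -202) + 34467) = (-27637 + (99 - 19337))*((177 + 151*26*(-202)) + 34467) = (-27637 - 19238)*((177 - 793052) + 34467) = -46875*(-792875 + 34467) = -46875*(-758408) = 35550375000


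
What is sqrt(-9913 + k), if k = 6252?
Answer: I*sqrt(3661) ≈ 60.506*I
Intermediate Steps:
sqrt(-9913 + k) = sqrt(-9913 + 6252) = sqrt(-3661) = I*sqrt(3661)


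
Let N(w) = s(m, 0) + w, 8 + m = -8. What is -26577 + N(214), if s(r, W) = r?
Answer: -26379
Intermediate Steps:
m = -16 (m = -8 - 8 = -16)
N(w) = -16 + w
-26577 + N(214) = -26577 + (-16 + 214) = -26577 + 198 = -26379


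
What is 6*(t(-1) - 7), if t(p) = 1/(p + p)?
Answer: -45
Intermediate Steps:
t(p) = 1/(2*p)
6*(t(-1) - 7) = 6*((½)/(-1) - 7) = 6*((½)*(-1) - 7) = 6*(-½ - 7) = 6*(-15/2) = -45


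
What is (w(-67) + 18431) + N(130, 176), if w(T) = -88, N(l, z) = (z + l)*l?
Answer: 58123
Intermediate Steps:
N(l, z) = l*(l + z) (N(l, z) = (l + z)*l = l*(l + z))
(w(-67) + 18431) + N(130, 176) = (-88 + 18431) + 130*(130 + 176) = 18343 + 130*306 = 18343 + 39780 = 58123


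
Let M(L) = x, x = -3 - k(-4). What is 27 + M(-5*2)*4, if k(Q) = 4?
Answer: -1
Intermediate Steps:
x = -7 (x = -3 - 1*4 = -3 - 4 = -7)
M(L) = -7
27 + M(-5*2)*4 = 27 - 7*4 = 27 - 28 = -1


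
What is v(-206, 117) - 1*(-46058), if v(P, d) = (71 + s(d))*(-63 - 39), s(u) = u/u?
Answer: 38714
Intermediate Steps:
s(u) = 1
v(P, d) = -7344 (v(P, d) = (71 + 1)*(-63 - 39) = 72*(-102) = -7344)
v(-206, 117) - 1*(-46058) = -7344 - 1*(-46058) = -7344 + 46058 = 38714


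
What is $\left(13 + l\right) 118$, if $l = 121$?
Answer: $15812$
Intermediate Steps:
$\left(13 + l\right) 118 = \left(13 + 121\right) 118 = 134 \cdot 118 = 15812$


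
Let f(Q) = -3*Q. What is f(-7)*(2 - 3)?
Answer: -21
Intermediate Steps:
f(-7)*(2 - 3) = (-3*(-7))*(2 - 3) = 21*(-1) = -21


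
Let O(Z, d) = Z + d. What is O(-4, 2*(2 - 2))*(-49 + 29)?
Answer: 80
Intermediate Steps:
O(-4, 2*(2 - 2))*(-49 + 29) = (-4 + 2*(2 - 2))*(-49 + 29) = (-4 + 2*0)*(-20) = (-4 + 0)*(-20) = -4*(-20) = 80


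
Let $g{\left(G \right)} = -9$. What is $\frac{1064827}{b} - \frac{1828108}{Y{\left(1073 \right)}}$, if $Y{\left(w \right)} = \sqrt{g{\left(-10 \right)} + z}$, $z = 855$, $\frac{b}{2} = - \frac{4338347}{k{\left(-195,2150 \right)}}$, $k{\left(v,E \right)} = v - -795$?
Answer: $- \frac{319448100}{4338347} - \frac{914054 \sqrt{94}}{141} \approx -62925.0$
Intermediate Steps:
$k{\left(v,E \right)} = 795 + v$ ($k{\left(v,E \right)} = v + 795 = 795 + v$)
$b = - \frac{4338347}{300}$ ($b = 2 \left(- \frac{4338347}{795 - 195}\right) = 2 \left(- \frac{4338347}{600}\right) = - \frac{4338347}{300} \approx -14461.0$)
$Y{\left(w \right)} = 3 \sqrt{94}$ ($Y{\left(w \right)} = \sqrt{-9 + 855} = \sqrt{846} = 3 \sqrt{94}$)
$\frac{1064827}{b} - \frac{1828108}{Y{\left(1073 \right)}} = \frac{1064827}{- \frac{4338347}{300}} - \frac{1828108}{3 \sqrt{94}} = 1064827 \left(- \frac{300}{4338347}\right) - 1828108 \frac{\sqrt{94}}{282} = - \frac{319448100}{4338347} - \frac{914054 \sqrt{94}}{141}$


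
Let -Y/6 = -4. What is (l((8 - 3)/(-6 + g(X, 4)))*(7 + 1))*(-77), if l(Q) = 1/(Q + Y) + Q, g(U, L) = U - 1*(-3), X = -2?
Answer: 13552/23 ≈ 589.22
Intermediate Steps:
g(U, L) = 3 + U (g(U, L) = U + 3 = 3 + U)
Y = 24 (Y = -6*(-4) = 24)
l(Q) = Q + 1/(24 + Q) (l(Q) = 1/(Q + 24) + Q = 1/(24 + Q) + Q = Q + 1/(24 + Q))
(l((8 - 3)/(-6 + g(X, 4)))*(7 + 1))*(-77) = (((1 + ((8 - 3)/(-6 + (3 - 2)))² + 24*((8 - 3)/(-6 + (3 - 2))))/(24 + (8 - 3)/(-6 + (3 - 2))))*(7 + 1))*(-77) = (((1 + (5/(-6 + 1))² + 24*(5/(-6 + 1)))/(24 + 5/(-6 + 1)))*8)*(-77) = (((1 + (5/(-5))² + 24*(5/(-5)))/(24 + 5/(-5)))*8)*(-77) = (((1 + (5*(-⅕))² + 24*(5*(-⅕)))/(24 + 5*(-⅕)))*8)*(-77) = (((1 + (-1)² + 24*(-1))/(24 - 1))*8)*(-77) = (((1 + 1 - 24)/23)*8)*(-77) = (((1/23)*(-22))*8)*(-77) = -22/23*8*(-77) = -176/23*(-77) = 13552/23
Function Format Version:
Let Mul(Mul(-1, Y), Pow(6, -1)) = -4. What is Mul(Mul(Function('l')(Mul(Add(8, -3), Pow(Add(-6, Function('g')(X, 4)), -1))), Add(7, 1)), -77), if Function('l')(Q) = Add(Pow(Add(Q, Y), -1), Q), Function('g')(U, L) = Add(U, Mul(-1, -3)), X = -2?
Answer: Rational(13552, 23) ≈ 589.22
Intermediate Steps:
Function('g')(U, L) = Add(3, U) (Function('g')(U, L) = Add(U, 3) = Add(3, U))
Y = 24 (Y = Mul(-6, -4) = 24)
Function('l')(Q) = Add(Q, Pow(Add(24, Q), -1)) (Function('l')(Q) = Add(Pow(Add(Q, 24), -1), Q) = Add(Pow(Add(24, Q), -1), Q) = Add(Q, Pow(Add(24, Q), -1)))
Mul(Mul(Function('l')(Mul(Add(8, -3), Pow(Add(-6, Function('g')(X, 4)), -1))), Add(7, 1)), -77) = Mul(Mul(Mul(Pow(Add(24, Mul(Add(8, -3), Pow(Add(-6, Add(3, -2)), -1))), -1), Add(1, Pow(Mul(Add(8, -3), Pow(Add(-6, Add(3, -2)), -1)), 2), Mul(24, Mul(Add(8, -3), Pow(Add(-6, Add(3, -2)), -1))))), Add(7, 1)), -77) = Mul(Mul(Mul(Pow(Add(24, Mul(5, Pow(Add(-6, 1), -1))), -1), Add(1, Pow(Mul(5, Pow(Add(-6, 1), -1)), 2), Mul(24, Mul(5, Pow(Add(-6, 1), -1))))), 8), -77) = Mul(Mul(Mul(Pow(Add(24, Mul(5, Pow(-5, -1))), -1), Add(1, Pow(Mul(5, Pow(-5, -1)), 2), Mul(24, Mul(5, Pow(-5, -1))))), 8), -77) = Mul(Mul(Mul(Pow(Add(24, Mul(5, Rational(-1, 5))), -1), Add(1, Pow(Mul(5, Rational(-1, 5)), 2), Mul(24, Mul(5, Rational(-1, 5))))), 8), -77) = Mul(Mul(Mul(Pow(Add(24, -1), -1), Add(1, Pow(-1, 2), Mul(24, -1))), 8), -77) = Mul(Mul(Mul(Pow(23, -1), Add(1, 1, -24)), 8), -77) = Mul(Mul(Mul(Rational(1, 23), -22), 8), -77) = Mul(Mul(Rational(-22, 23), 8), -77) = Mul(Rational(-176, 23), -77) = Rational(13552, 23)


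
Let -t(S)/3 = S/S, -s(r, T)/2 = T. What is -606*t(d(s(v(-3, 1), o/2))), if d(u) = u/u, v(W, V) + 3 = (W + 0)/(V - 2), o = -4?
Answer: 1818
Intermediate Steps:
v(W, V) = -3 + W/(-2 + V) (v(W, V) = -3 + (W + 0)/(V - 2) = -3 + W/(-2 + V))
s(r, T) = -2*T
d(u) = 1
t(S) = -3 (t(S) = -3*S/S = -3*1 = -3)
-606*t(d(s(v(-3, 1), o/2))) = -606*(-3) = 1818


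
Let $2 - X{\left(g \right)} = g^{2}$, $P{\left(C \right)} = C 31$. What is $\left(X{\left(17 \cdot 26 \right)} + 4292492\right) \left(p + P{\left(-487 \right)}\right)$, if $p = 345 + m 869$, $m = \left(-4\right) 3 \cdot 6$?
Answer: $-316790091600$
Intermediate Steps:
$P{\left(C \right)} = 31 C$
$m = -72$ ($m = \left(-12\right) 6 = -72$)
$X{\left(g \right)} = 2 - g^{2}$
$p = -62223$ ($p = 345 - 62568 = -62223$)
$\left(X{\left(17 \cdot 26 \right)} + 4292492\right) \left(p + P{\left(-487 \right)}\right) = \left(\left(2 - \left(17 \cdot 26\right)^{2}\right) + 4292492\right) \left(-62223 + 31 \left(-487\right)\right) = \left(\left(2 - 442^{2}\right) + 4292492\right) \left(-62223 - 15097\right) = \left(\left(2 - 195364\right) + 4292492\right) \left(-77320\right) = \left(-195362 + 4292492\right) \left(-77320\right) = 4097130 \left(-77320\right) = -316790091600$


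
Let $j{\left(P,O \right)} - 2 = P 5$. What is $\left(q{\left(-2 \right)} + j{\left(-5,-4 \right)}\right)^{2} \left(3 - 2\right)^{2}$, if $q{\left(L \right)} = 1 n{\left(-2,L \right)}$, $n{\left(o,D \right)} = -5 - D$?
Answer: $676$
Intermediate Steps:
$j{\left(P,O \right)} = 2 + 5 P$ ($j{\left(P,O \right)} = 2 + P 5 = 2 + 5 P$)
$q{\left(L \right)} = -5 - L$ ($q{\left(L \right)} = 1 \left(-5 - L\right) = -5 - L$)
$\left(q{\left(-2 \right)} + j{\left(-5,-4 \right)}\right)^{2} \left(3 - 2\right)^{2} = \left(\left(-5 - -2\right) + \left(2 + 5 \left(-5\right)\right)\right)^{2} \left(3 - 2\right)^{2} = \left(\left(-5 + 2\right) + \left(2 - 25\right)\right)^{2} \cdot 1^{2} = \left(-3 - 23\right)^{2} \cdot 1 = \left(-26\right)^{2} \cdot 1 = 676 \cdot 1 = 676$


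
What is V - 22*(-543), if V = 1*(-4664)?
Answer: 7282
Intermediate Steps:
V = -4664
V - 22*(-543) = -4664 - 22*(-543) = -4664 - 1*(-11946) = -4664 + 11946 = 7282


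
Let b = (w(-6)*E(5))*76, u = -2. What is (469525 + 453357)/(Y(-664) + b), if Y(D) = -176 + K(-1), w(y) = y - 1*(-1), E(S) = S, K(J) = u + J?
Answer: -922882/2079 ≈ -443.91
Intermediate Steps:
K(J) = -2 + J
w(y) = 1 + y (w(y) = y + 1 = 1 + y)
b = -1900 (b = ((1 - 6)*5)*76 = -5*5*76 = -25*76 = -1900)
Y(D) = -179 (Y(D) = -176 + (-2 - 1) = -176 - 3 = -179)
(469525 + 453357)/(Y(-664) + b) = (469525 + 453357)/(-179 - 1900) = 922882/(-2079) = 922882*(-1/2079) = -922882/2079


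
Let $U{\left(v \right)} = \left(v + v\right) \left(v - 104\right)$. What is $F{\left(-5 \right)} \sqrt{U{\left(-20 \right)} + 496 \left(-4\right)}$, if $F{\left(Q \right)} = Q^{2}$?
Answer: $100 \sqrt{186} \approx 1363.8$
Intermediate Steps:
$U{\left(v \right)} = 2 v \left(-104 + v\right)$
$F{\left(-5 \right)} \sqrt{U{\left(-20 \right)} + 496 \left(-4\right)} = \left(-5\right)^{2} \sqrt{2 \left(-20\right) \left(-104 - 20\right) + 496 \left(-4\right)} = 25 \sqrt{2 \left(-20\right) \left(-124\right) - 1984} = 25 \sqrt{4960 - 1984} = 25 \sqrt{2976} = 25 \cdot 4 \sqrt{186} = 100 \sqrt{186}$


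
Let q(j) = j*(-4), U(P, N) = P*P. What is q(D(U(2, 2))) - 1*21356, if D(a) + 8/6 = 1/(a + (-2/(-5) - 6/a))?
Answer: -1857628/87 ≈ -21352.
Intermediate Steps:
U(P, N) = P²
D(a) = -4/3 + 1/(⅖ + a - 6/a) (D(a) = -4/3 + 1/(a + (-2/(-5) - 6/a)) = -4/3 + 1/(a + (-2*(-⅕) - 6/a)) = -4/3 + 1/(a + (⅖ - 6/a)) = -4/3 + 1/(⅖ + a - 6/a))
q(j) = -4*j
q(D(U(2, 2))) - 1*21356 = -4*(120 - 20*(2²)² + 7*2²)/(3*(-30 + 2*2² + 5*(2²)²)) - 1*21356 = -4*(120 - 20*4² + 7*4)/(3*(-30 + 2*4 + 5*4²)) - 21356 = -4*(120 - 20*16 + 28)/(3*(-30 + 8 + 5*16)) - 21356 = -4*(120 - 320 + 28)/(3*(-30 + 8 + 80)) - 21356 = -4*(-172)/(3*58) - 21356 = -4*(-86/87) - 21356 = 344/87 - 21356 = -1857628/87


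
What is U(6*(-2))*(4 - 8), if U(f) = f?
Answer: 48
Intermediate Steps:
U(6*(-2))*(4 - 8) = (6*(-2))*(4 - 8) = -12*(-4) = 48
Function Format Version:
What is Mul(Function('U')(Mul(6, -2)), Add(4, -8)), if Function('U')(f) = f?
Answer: 48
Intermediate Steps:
Mul(Function('U')(Mul(6, -2)), Add(4, -8)) = Mul(Mul(6, -2), Add(4, -8)) = Mul(-12, -4) = 48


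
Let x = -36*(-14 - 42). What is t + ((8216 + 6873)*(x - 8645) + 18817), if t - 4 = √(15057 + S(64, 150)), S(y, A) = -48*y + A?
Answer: -100006160 + √12135 ≈ -1.0001e+8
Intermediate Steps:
S(y, A) = A - 48*y
t = 4 + √12135 (t = 4 + √(15057 + (150 - 48*64)) = 4 + √(15057 + (150 - 3072)) = 4 + √(15057 - 2922) = 4 + √12135 ≈ 114.16)
x = 2016 (x = -36*(-56) = 2016)
t + ((8216 + 6873)*(x - 8645) + 18817) = (4 + √12135) + ((8216 + 6873)*(2016 - 8645) + 18817) = (4 + √12135) + (15089*(-6629) + 18817) = (4 + √12135) + (-100024981 + 18817) = (4 + √12135) - 100006164 = -100006160 + √12135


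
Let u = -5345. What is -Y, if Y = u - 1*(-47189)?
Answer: -41844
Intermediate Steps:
Y = 41844 (Y = -5345 - 1*(-47189) = -5345 + 47189 = 41844)
-Y = -1*41844 = -41844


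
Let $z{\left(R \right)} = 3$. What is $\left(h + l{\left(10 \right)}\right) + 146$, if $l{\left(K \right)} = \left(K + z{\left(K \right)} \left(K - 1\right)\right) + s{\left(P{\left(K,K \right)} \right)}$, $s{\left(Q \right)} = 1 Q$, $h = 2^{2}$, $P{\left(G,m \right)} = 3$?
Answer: $190$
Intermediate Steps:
$h = 4$
$s{\left(Q \right)} = Q$
$l{\left(K \right)} = 4 K$ ($l{\left(K \right)} = \left(K + 3 \left(K - 1\right)\right) + 3 = \left(K + 3 \left(-1 + K\right)\right) + 3 = \left(K + \left(-3 + 3 K\right)\right) + 3 = \left(-3 + 4 K\right) + 3 = 4 K$)
$\left(h + l{\left(10 \right)}\right) + 146 = \left(4 + 4 \cdot 10\right) + 146 = \left(4 + 40\right) + 146 = 44 + 146 = 190$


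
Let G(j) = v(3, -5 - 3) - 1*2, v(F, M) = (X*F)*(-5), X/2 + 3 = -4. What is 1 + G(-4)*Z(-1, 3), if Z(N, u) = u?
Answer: 625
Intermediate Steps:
X = -14 (X = -6 + 2*(-4) = -6 - 8 = -14)
v(F, M) = 70*F (v(F, M) = -14*F*(-5) = 70*F)
G(j) = 208 (G(j) = 70*3 - 1*2 = 210 - 2 = 208)
1 + G(-4)*Z(-1, 3) = 1 + 208*3 = 1 + 624 = 625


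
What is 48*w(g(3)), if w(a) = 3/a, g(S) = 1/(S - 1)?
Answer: 288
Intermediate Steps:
g(S) = 1/(-1 + S)
48*w(g(3)) = 48*(3/(1/(-1 + 3))) = 48*(3/(1/2)) = 48*(3/(½)) = 48*(3*2) = 48*6 = 288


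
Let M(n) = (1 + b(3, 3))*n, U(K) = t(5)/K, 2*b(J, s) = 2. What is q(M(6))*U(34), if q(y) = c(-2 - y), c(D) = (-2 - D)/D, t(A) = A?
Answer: -15/119 ≈ -0.12605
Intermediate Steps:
b(J, s) = 1 (b(J, s) = (1/2)*2 = 1)
U(K) = 5/K
c(D) = (-2 - D)/D
M(n) = 2*n (M(n) = (1 + 1)*n = 2*n)
q(y) = y/(-2 - y) (q(y) = (-2 - (-2 - y))/(-2 - y) = (-2 + (2 + y))/(-2 - y) = y/(-2 - y))
q(M(6))*U(34) = (-2*6/(2 + 2*6))*(5/34) = (-1*12/(2 + 12))*(5*(1/34)) = -1*12/14*(5/34) = -1*12*1/14*(5/34) = -6/7*5/34 = -15/119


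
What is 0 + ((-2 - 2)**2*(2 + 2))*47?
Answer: 3008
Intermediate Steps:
0 + ((-2 - 2)**2*(2 + 2))*47 = 0 + ((-4)**2*4)*47 = 0 + (16*4)*47 = 0 + 64*47 = 0 + 3008 = 3008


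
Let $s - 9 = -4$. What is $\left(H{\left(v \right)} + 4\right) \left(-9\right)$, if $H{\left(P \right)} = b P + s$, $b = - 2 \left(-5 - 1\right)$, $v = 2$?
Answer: $-297$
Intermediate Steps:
$s = 5$ ($s = 9 - 4 = 5$)
$b = 12$ ($b = \left(-2\right) \left(-6\right) = 12$)
$H{\left(P \right)} = 5 + 12 P$ ($H{\left(P \right)} = 12 P + 5 = 5 + 12 P$)
$\left(H{\left(v \right)} + 4\right) \left(-9\right) = \left(\left(5 + 12 \cdot 2\right) + 4\right) \left(-9\right) = \left(\left(5 + 24\right) + 4\right) \left(-9\right) = \left(29 + 4\right) \left(-9\right) = 33 \left(-9\right) = -297$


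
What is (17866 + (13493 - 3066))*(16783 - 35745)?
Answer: -536491866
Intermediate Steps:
(17866 + (13493 - 3066))*(16783 - 35745) = (17866 + 10427)*(-18962) = 28293*(-18962) = -536491866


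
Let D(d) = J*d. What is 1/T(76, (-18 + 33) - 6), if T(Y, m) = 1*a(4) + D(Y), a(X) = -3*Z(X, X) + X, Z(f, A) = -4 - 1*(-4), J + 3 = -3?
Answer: -1/452 ≈ -0.0022124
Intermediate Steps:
J = -6 (J = -3 - 3 = -6)
Z(f, A) = 0 (Z(f, A) = -4 + 4 = 0)
a(X) = X (a(X) = -3*0 + X = 0 + X = X)
D(d) = -6*d
T(Y, m) = 4 - 6*Y (T(Y, m) = 1*4 - 6*Y = 4 - 6*Y)
1/T(76, (-18 + 33) - 6) = 1/(4 - 6*76) = 1/(4 - 456) = 1/(-452) = -1/452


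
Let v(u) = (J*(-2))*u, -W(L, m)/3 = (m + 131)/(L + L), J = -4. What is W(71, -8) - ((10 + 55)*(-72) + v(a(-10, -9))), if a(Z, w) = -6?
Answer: 671007/142 ≈ 4725.4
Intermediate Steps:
W(L, m) = -3*(131 + m)/(2*L) (W(L, m) = -3*(m + 131)/(L + L) = -3*(131 + m)/(2*L))
v(u) = 8*u (v(u) = (-4*(-2))*u = 8*u)
W(71, -8) - ((10 + 55)*(-72) + v(a(-10, -9))) = (3/2)*(-131 - 1*(-8))/71 - ((10 + 55)*(-72) + 8*(-6)) = (3/2)*(1/71)*(-131 + 8) - (65*(-72) - 48) = (3/2)*(1/71)*(-123) - (-4680 - 48) = -369/142 - 1*(-4728) = -369/142 + 4728 = 671007/142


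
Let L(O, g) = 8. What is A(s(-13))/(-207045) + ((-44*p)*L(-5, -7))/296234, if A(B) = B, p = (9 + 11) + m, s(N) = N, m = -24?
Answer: 147685201/30666884265 ≈ 0.0048158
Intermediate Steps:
p = -4 (p = (9 + 11) - 24 = 20 - 24 = -4)
A(s(-13))/(-207045) + ((-44*p)*L(-5, -7))/296234 = -13/(-207045) + (-44*(-4)*8)/296234 = -13*(-1/207045) + (176*8)*(1/296234) = 13/207045 + 1408*(1/296234) = 13/207045 + 704/148117 = 147685201/30666884265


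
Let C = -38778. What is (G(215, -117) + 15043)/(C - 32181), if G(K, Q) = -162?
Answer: -14881/70959 ≈ -0.20971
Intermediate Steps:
(G(215, -117) + 15043)/(C - 32181) = (-162 + 15043)/(-38778 - 32181) = 14881/(-70959) = 14881*(-1/70959) = -14881/70959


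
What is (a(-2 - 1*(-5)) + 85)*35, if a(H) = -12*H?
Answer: 1715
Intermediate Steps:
(a(-2 - 1*(-5)) + 85)*35 = (-12*(-2 - 1*(-5)) + 85)*35 = (-12*(-2 + 5) + 85)*35 = (-12*3 + 85)*35 = (-36 + 85)*35 = 49*35 = 1715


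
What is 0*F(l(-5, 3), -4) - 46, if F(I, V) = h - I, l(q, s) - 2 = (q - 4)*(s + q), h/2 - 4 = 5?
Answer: -46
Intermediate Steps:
h = 18 (h = 8 + 2*5 = 8 + 10 = 18)
l(q, s) = 2 + (-4 + q)*(q + s) (l(q, s) = 2 + (q - 4)*(s + q) = 2 + (-4 + q)*(q + s))
F(I, V) = 18 - I
0*F(l(-5, 3), -4) - 46 = 0*(18 - (2 + (-5)² - 4*(-5) - 4*3 - 5*3)) - 46 = 0*(18 - (2 + 25 + 20 - 12 - 15)) - 46 = 0*(18 - 1*20) - 46 = 0*(18 - 20) - 46 = 0*(-2) - 46 = 0 - 46 = -46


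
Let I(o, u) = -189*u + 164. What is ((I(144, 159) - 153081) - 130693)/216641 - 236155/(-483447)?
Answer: -100477614112/104734441527 ≈ -0.95936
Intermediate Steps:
I(o, u) = 164 - 189*u
((I(144, 159) - 153081) - 130693)/216641 - 236155/(-483447) = (((164 - 189*159) - 153081) - 130693)/216641 - 236155/(-483447) = (((164 - 30051) - 153081) - 130693)*(1/216641) - 236155*(-1/483447) = ((-29887 - 153081) - 130693)*(1/216641) + 236155/483447 = (-182968 - 130693)*(1/216641) + 236155/483447 = -313661*1/216641 + 236155/483447 = -313661/216641 + 236155/483447 = -100477614112/104734441527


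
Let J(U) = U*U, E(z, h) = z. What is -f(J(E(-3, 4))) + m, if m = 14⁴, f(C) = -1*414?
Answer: 38830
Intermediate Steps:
J(U) = U²
f(C) = -414
m = 38416
-f(J(E(-3, 4))) + m = -1*(-414) + 38416 = 414 + 38416 = 38830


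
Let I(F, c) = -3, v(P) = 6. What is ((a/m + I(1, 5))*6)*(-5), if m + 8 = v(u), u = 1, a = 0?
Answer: 90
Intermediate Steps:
m = -2 (m = -8 + 6 = -2)
((a/m + I(1, 5))*6)*(-5) = ((0/(-2) - 3)*6)*(-5) = ((0*(-1/2) - 3)*6)*(-5) = ((0 - 3)*6)*(-5) = -3*6*(-5) = -18*(-5) = 90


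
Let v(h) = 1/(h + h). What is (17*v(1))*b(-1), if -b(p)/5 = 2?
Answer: -85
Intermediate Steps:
v(h) = 1/(2*h)
b(p) = -10 (b(p) = -5*2 = -10)
(17*v(1))*b(-1) = (17*((½)/1))*(-10) = (17*((½)*1))*(-10) = (17*(½))*(-10) = (17/2)*(-10) = -85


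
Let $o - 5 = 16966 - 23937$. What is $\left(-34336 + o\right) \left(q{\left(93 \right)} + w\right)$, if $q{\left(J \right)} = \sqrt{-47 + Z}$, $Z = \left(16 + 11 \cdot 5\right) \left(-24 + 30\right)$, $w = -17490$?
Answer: $722371980 - 41302 \sqrt{379} \approx 7.2157 \cdot 10^{8}$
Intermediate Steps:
$Z = 426$ ($Z = \left(16 + 55\right) 6 = 71 \cdot 6 = 426$)
$o = -6966$ ($o = 5 + \left(16966 - 23937\right) = 5 - 6971 = -6966$)
$q{\left(J \right)} = \sqrt{379}$ ($q{\left(J \right)} = \sqrt{-47 + 426} = \sqrt{379}$)
$\left(-34336 + o\right) \left(q{\left(93 \right)} + w\right) = \left(-34336 - 6966\right) \left(\sqrt{379} - 17490\right) = - 41302 \left(-17490 + \sqrt{379}\right) = 722371980 - 41302 \sqrt{379}$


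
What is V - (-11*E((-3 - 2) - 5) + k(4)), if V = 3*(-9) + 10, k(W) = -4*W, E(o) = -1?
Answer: -12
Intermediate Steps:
V = -17 (V = -27 + 10 = -17)
V - (-11*E((-3 - 2) - 5) + k(4)) = -17 - (-11*(-1) - 4*4) = -17 - (11 - 16) = -17 - 1*(-5) = -17 + 5 = -12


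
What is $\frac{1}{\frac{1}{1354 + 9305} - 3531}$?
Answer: $- \frac{10659}{37636928} \approx -0.00028321$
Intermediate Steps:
$\frac{1}{\frac{1}{1354 + 9305} - 3531} = \frac{1}{\frac{1}{10659} - 3531} = \frac{1}{- \frac{37636928}{10659}} = - \frac{10659}{37636928}$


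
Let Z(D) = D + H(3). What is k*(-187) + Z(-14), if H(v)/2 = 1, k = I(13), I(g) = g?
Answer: -2443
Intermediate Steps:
k = 13
H(v) = 2 (H(v) = 2*1 = 2)
Z(D) = 2 + D (Z(D) = D + 2 = 2 + D)
k*(-187) + Z(-14) = 13*(-187) + (2 - 14) = -2431 - 12 = -2443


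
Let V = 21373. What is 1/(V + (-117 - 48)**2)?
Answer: 1/48598 ≈ 2.0577e-5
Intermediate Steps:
1/(V + (-117 - 48)**2) = 1/(21373 + (-117 - 48)**2) = 1/(21373 + (-165)**2) = 1/(21373 + 27225) = 1/48598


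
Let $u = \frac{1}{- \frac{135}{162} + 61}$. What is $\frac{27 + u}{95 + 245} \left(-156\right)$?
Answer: $- \frac{380367}{30685} \approx -12.396$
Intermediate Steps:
$u = \frac{6}{361}$ ($u = \frac{1}{\left(-135\right) \frac{1}{162} + 61} = \frac{1}{- \frac{5}{6} + 61} = \frac{1}{\frac{361}{6}} = \frac{6}{361} \approx 0.01662$)
$\frac{27 + u}{95 + 245} \left(-156\right) = \frac{27 + \frac{6}{361}}{95 + 245} \left(-156\right) = \frac{9753}{361 \cdot 340} \left(-156\right) = \frac{9753}{361} \cdot \frac{1}{340} \left(-156\right) = \frac{9753}{122740} \left(-156\right) = - \frac{380367}{30685}$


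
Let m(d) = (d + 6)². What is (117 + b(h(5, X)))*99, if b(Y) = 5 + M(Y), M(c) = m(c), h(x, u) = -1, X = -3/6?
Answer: 14553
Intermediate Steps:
X = -½ (X = -3*⅙ = -½ ≈ -0.50000)
m(d) = (6 + d)²
M(c) = (6 + c)²
b(Y) = 5 + (6 + Y)²
(117 + b(h(5, X)))*99 = (117 + (5 + (6 - 1)²))*99 = (117 + (5 + 5²))*99 = (117 + (5 + 25))*99 = (117 + 30)*99 = 147*99 = 14553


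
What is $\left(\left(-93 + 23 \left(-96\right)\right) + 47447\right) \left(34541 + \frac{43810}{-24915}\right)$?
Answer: $\frac{7770034764986}{4983} \approx 1.5593 \cdot 10^{9}$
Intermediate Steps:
$\left(\left(-93 + 23 \left(-96\right)\right) + 47447\right) \left(34541 + \frac{43810}{-24915}\right) = \left(\left(-93 - 2208\right) + 47447\right) \left(34541 + 43810 \left(- \frac{1}{24915}\right)\right) = \left(-2301 + 47447\right) \left(34541 - \frac{8762}{4983}\right) = 45146 \cdot \frac{172109041}{4983} = \frac{7770034764986}{4983}$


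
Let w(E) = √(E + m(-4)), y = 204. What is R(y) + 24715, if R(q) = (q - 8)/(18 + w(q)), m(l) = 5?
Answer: 2845753/115 - 196*√209/115 ≈ 24721.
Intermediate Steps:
w(E) = √(5 + E) (w(E) = √(E + 5) = √(5 + E))
R(q) = (-8 + q)/(18 + √(5 + q)) (R(q) = (q - 8)/(18 + √(5 + q)) = (-8 + q)/(18 + √(5 + q)))
R(y) + 24715 = (-8 + 204)/(18 + √(5 + 204)) + 24715 = 196/(18 + √209) + 24715 = 24715 + 196/(18 + √209)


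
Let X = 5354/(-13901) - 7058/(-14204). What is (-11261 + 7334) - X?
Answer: -387703722675/98724902 ≈ -3927.1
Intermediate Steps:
X = 11032521/98724902 (X = 5354*(-1/13901) - 7058*(-1/14204) = -5354/13901 + 3529/7102 = 11032521/98724902 ≈ 0.11175)
(-11261 + 7334) - X = (-11261 + 7334) - 1*11032521/98724902 = -3927 - 11032521/98724902 = -387703722675/98724902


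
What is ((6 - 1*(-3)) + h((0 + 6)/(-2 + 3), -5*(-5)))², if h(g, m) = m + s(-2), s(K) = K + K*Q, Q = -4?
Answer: 1600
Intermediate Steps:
s(K) = -3*K (s(K) = K + K*(-4) = K - 4*K = -3*K)
h(g, m) = 6 + m (h(g, m) = m - 3*(-2) = m + 6 = 6 + m)
((6 - 1*(-3)) + h((0 + 6)/(-2 + 3), -5*(-5)))² = ((6 - 1*(-3)) + (6 - 5*(-5)))² = ((6 + 3) + (6 + 25))² = (9 + 31)² = 40² = 1600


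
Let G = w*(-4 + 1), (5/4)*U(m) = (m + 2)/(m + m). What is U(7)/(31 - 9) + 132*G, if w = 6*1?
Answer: -914751/385 ≈ -2376.0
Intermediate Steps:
U(m) = 2*(2 + m)/(5*m) (U(m) = 4*((m + 2)/(m + m))/5 = 4*((2 + m)/((2*m)))/5 = 4*((2 + m)*(1/(2*m)))/5 = 4*((2 + m)/(2*m))/5 = 2*(2 + m)/(5*m))
w = 6
G = -18 (G = 6*(-4 + 1) = 6*(-3) = -18)
U(7)/(31 - 9) + 132*G = ((⅖)*(2 + 7)/7)/(31 - 9) + 132*(-18) = ((⅖)*(⅐)*9)/22 - 2376 = (18/35)*(1/22) - 2376 = 9/385 - 2376 = -914751/385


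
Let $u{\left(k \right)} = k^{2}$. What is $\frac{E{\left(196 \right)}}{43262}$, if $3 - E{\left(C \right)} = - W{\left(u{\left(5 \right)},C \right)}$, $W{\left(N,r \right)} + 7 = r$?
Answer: $\frac{96}{21631} \approx 0.0044381$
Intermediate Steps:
$W{\left(N,r \right)} = -7 + r$
$E{\left(C \right)} = -4 + C$ ($E{\left(C \right)} = 3 - - (-7 + C) = 3 - \left(7 - C\right) = 3 + \left(-7 + C\right) = -4 + C$)
$\frac{E{\left(196 \right)}}{43262} = \frac{-4 + 196}{43262} = 192 \cdot \frac{1}{43262} = \frac{96}{21631}$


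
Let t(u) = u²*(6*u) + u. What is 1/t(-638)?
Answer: -1/1558165070 ≈ -6.4178e-10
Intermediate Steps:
t(u) = u + 6*u³ (t(u) = 6*u³ + u = u + 6*u³)
1/t(-638) = 1/(-638 + 6*(-638)³) = 1/(-638 + 6*(-259694072)) = 1/(-638 - 1558164432) = 1/(-1558165070) = -1/1558165070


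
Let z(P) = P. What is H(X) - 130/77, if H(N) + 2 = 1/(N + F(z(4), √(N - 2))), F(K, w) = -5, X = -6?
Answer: -291/77 ≈ -3.7792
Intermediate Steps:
H(N) = -2 + 1/(-5 + N) (H(N) = -2 + 1/(N - 5) = -2 + 1/(-5 + N))
H(X) - 130/77 = (11 - 2*(-6))/(-5 - 6) - 130/77 = (11 + 12)/(-11) + (1/77)*(-130) = -1/11*23 - 130/77 = -23/11 - 130/77 = -291/77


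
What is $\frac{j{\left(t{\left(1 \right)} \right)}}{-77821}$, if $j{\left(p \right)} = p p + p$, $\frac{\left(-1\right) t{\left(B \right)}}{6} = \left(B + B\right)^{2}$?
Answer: $- \frac{552}{77821} \approx -0.0070932$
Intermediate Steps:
$t{\left(B \right)} = - 24 B^{2}$ ($t{\left(B \right)} = - 6 \left(B + B\right)^{2} = - 6 \left(2 B\right)^{2} = - 6 \cdot 4 B^{2} = - 24 B^{2}$)
$j{\left(p \right)} = p + p^{2}$ ($j{\left(p \right)} = p^{2} + p = p + p^{2}$)
$\frac{j{\left(t{\left(1 \right)} \right)}}{-77821} = \frac{- 24 \cdot 1^{2} \left(1 - 24 \cdot 1^{2}\right)}{-77821} = \left(-24\right) 1 \left(1 - 24\right) \left(- \frac{1}{77821}\right) = - 24 \left(1 - 24\right) \left(- \frac{1}{77821}\right) = \left(-24\right) \left(-23\right) \left(- \frac{1}{77821}\right) = 552 \left(- \frac{1}{77821}\right) = - \frac{552}{77821}$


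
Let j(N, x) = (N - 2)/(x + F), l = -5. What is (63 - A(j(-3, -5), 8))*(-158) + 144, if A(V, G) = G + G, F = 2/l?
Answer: -7282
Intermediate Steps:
F = -⅖ (F = 2/(-5) = 2*(-⅕) = -⅖ ≈ -0.40000)
j(N, x) = (-2 + N)/(-⅖ + x) (j(N, x) = (N - 2)/(x - ⅖) = (-2 + N)/(-⅖ + x))
A(V, G) = 2*G
(63 - A(j(-3, -5), 8))*(-158) + 144 = (63 - 2*8)*(-158) + 144 = (63 - 1*16)*(-158) + 144 = (63 - 16)*(-158) + 144 = 47*(-158) + 144 = -7426 + 144 = -7282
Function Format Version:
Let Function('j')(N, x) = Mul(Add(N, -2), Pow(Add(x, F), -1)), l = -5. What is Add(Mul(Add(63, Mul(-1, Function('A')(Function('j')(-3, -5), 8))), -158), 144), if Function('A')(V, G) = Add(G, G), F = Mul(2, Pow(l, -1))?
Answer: -7282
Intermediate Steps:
F = Rational(-2, 5) (F = Mul(2, Pow(-5, -1)) = Mul(2, Rational(-1, 5)) = Rational(-2, 5) ≈ -0.40000)
Function('j')(N, x) = Mul(Pow(Add(Rational(-2, 5), x), -1), Add(-2, N)) (Function('j')(N, x) = Mul(Add(N, -2), Pow(Add(x, Rational(-2, 5)), -1)) = Mul(Add(-2, N), Pow(Add(Rational(-2, 5), x), -1)) = Mul(Pow(Add(Rational(-2, 5), x), -1), Add(-2, N)))
Function('A')(V, G) = Mul(2, G)
Add(Mul(Add(63, Mul(-1, Function('A')(Function('j')(-3, -5), 8))), -158), 144) = Add(Mul(Add(63, Mul(-1, Mul(2, 8))), -158), 144) = Add(Mul(Add(63, Mul(-1, 16)), -158), 144) = Add(Mul(Add(63, -16), -158), 144) = Add(Mul(47, -158), 144) = Add(-7426, 144) = -7282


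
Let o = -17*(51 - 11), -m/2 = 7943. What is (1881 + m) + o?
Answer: -14685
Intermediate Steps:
m = -15886 (m = -2*7943 = -15886)
o = -680 (o = -17*40 = -680)
(1881 + m) + o = (1881 - 15886) - 680 = -14005 - 680 = -14685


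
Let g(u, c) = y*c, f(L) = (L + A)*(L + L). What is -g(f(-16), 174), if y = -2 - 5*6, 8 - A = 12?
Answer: 5568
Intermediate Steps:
A = -4 (A = 8 - 1*12 = 8 - 12 = -4)
y = -32 (y = -2 - 30 = -32)
f(L) = 2*L*(-4 + L) (f(L) = (L - 4)*(L + L) = (-4 + L)*(2*L) = 2*L*(-4 + L))
g(u, c) = -32*c
-g(f(-16), 174) = -(-32)*174 = -1*(-5568) = 5568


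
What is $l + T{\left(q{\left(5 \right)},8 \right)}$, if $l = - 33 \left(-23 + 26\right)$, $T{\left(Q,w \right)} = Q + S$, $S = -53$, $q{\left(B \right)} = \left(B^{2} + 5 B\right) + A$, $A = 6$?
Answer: $-96$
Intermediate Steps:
$q{\left(B \right)} = 6 + B^{2} + 5 B$ ($q{\left(B \right)} = \left(B^{2} + 5 B\right) + 6 = 6 + B^{2} + 5 B$)
$T{\left(Q,w \right)} = -53 + Q$ ($T{\left(Q,w \right)} = Q - 53 = -53 + Q$)
$l = -99$ ($l = \left(-33\right) 3 = -99$)
$l + T{\left(q{\left(5 \right)},8 \right)} = -99 + \left(-53 + \left(6 + 5^{2} + 5 \cdot 5\right)\right) = -99 + \left(-53 + \left(6 + 25 + 25\right)\right) = -99 + \left(-53 + 56\right) = -99 + 3 = -96$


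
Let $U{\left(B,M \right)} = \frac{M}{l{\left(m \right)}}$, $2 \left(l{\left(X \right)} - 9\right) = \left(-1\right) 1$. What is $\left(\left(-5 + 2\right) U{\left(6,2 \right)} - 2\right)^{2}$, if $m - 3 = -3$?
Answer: $\frac{2116}{289} \approx 7.3218$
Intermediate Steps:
$m = 0$ ($m = 3 - 3 = 0$)
$l{\left(X \right)} = \frac{17}{2}$ ($l{\left(X \right)} = 9 + \frac{\left(-1\right) 1}{2} = 9 + \frac{1}{2} \left(-1\right) = 9 - \frac{1}{2} = \frac{17}{2}$)
$U{\left(B,M \right)} = \frac{2 M}{17}$ ($U{\left(B,M \right)} = \frac{M}{\frac{17}{2}} = M \frac{2}{17} = \frac{2 M}{17}$)
$\left(\left(-5 + 2\right) U{\left(6,2 \right)} - 2\right)^{2} = \left(\left(-5 + 2\right) \frac{2}{17} \cdot 2 - 2\right)^{2} = \left(\left(-3\right) \frac{4}{17} - 2\right)^{2} = \left(- \frac{12}{17} - 2\right)^{2} = \left(- \frac{46}{17}\right)^{2} = \frac{2116}{289}$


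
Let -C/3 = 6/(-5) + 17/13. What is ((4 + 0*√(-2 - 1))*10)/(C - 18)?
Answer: -2600/1191 ≈ -2.1830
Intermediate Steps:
C = -21/65 (C = -3*(6/(-5) + 17/13) = -3*(6*(-⅕) + 17*(1/13)) = -3*(-6/5 + 17/13) = -3*7/65 = -21/65 ≈ -0.32308)
((4 + 0*√(-2 - 1))*10)/(C - 18) = ((4 + 0*√(-2 - 1))*10)/(-21/65 - 18) = ((4 + 0*√(-3))*10)/(-1191/65) = ((4 + 0*(I*√3))*10)*(-65/1191) = ((4 + 0)*10)*(-65/1191) = (4*10)*(-65/1191) = 40*(-65/1191) = -2600/1191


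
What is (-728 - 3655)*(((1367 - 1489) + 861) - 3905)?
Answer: 13876578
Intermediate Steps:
(-728 - 3655)*(((1367 - 1489) + 861) - 3905) = -4383*((-122 + 861) - 3905) = -4383*(739 - 3905) = -4383*(-3166) = 13876578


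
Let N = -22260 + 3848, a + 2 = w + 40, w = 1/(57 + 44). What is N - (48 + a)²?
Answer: -263284781/10201 ≈ -25810.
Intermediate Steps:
w = 1/101 ≈ 0.0099010
a = 3839/101 (a = -2 + (1/101 + 40) = -2 + 4041/101 = 3839/101 ≈ 38.010)
N = -18412
N - (48 + a)² = -18412 - (48 + 3839/101)² = -18412 - (8687/101)² = -18412 - 1*75463969/10201 = -18412 - 75463969/10201 = -263284781/10201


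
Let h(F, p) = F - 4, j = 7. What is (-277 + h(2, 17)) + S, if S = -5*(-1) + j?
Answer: -267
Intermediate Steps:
h(F, p) = -4 + F
S = 12 (S = -5*(-1) + 7 = 5 + 7 = 12)
(-277 + h(2, 17)) + S = (-277 + (-4 + 2)) + 12 = (-277 - 2) + 12 = -279 + 12 = -267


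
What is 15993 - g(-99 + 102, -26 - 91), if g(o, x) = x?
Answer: 16110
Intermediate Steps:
15993 - g(-99 + 102, -26 - 91) = 15993 - (-26 - 91) = 15993 - 1*(-117) = 15993 + 117 = 16110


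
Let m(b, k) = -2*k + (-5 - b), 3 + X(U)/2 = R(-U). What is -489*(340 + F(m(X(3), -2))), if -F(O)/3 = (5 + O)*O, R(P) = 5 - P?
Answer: -69438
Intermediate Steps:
X(U) = 4 + 2*U (X(U) = -6 + 2*(5 - (-1)*U) = -6 + 2*(5 + U) = -6 + (10 + 2*U) = 4 + 2*U)
m(b, k) = -5 - b - 2*k
F(O) = -3*O*(5 + O) (F(O) = -3*(5 + O)*O = -3*O*(5 + O))
-489*(340 + F(m(X(3), -2))) = -489*(340 - 3*(-5 - (4 + 2*3) - 2*(-2))*(5 + (-5 - (4 + 2*3) - 2*(-2)))) = -489*(340 - 3*(-5 - (4 + 6) + 4)*(5 + (-5 - (4 + 6) + 4))) = -489*(340 - 3*(-5 - 1*10 + 4)*(5 + (-5 - 1*10 + 4))) = -489*(340 - 3*(-5 - 10 + 4)*(5 + (-5 - 10 + 4))) = -489*(340 - 3*(-11)*(5 - 11)) = -489*(340 - 3*(-11)*(-6)) = -489*(340 - 198) = -489*142 = -69438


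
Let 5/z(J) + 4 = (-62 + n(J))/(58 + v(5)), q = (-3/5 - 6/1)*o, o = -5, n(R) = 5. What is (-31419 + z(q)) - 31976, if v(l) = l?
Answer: -6529790/103 ≈ -63396.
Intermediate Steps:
q = 33 (q = (-3/5 - 6/1)*(-5) = (-3*⅕ - 6*1)*(-5) = (-⅗ - 6)*(-5) = -33/5*(-5) = 33)
z(J) = -105/103 (z(J) = 5/(-4 + (-62 + 5)/(58 + 5)) = 5/(-4 - 57/63) = 5/(-4 - 57*1/63) = 5/(-4 - 19/21) = 5/(-103/21) = 5*(-21/103) = -105/103)
(-31419 + z(q)) - 31976 = (-31419 - 105/103) - 31976 = -3236262/103 - 31976 = -6529790/103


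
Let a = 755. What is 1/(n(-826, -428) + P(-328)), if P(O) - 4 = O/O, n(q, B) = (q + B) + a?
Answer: -1/494 ≈ -0.0020243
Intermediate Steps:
n(q, B) = 755 + B + q (n(q, B) = (q + B) + 755 = (B + q) + 755 = 755 + B + q)
P(O) = 5 (P(O) = 4 + O/O = 4 + 1 = 5)
1/(n(-826, -428) + P(-328)) = 1/((755 - 428 - 826) + 5) = 1/(-499 + 5) = 1/(-494) = -1/494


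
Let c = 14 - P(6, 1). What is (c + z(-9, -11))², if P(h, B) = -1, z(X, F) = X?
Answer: 36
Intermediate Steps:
c = 15 (c = 14 - 1*(-1) = 14 + 1 = 15)
(c + z(-9, -11))² = (15 - 9)² = 6² = 36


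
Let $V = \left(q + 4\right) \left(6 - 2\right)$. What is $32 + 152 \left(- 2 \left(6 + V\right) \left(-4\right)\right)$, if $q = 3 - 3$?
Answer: $26784$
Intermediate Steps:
$q = 0$
$V = 16$ ($V = \left(0 + 4\right) \left(6 - 2\right) = 4 \cdot 4 = 16$)
$32 + 152 \left(- 2 \left(6 + V\right) \left(-4\right)\right) = 32 + 152 \left(- 2 \left(6 + 16\right) \left(-4\right)\right) = 32 + 152 \left(- 2 \cdot 22 \left(-4\right)\right) = 32 + 152 \left(\left(-2\right) \left(-88\right)\right) = 32 + 152 \cdot 176 = 32 + 26752 = 26784$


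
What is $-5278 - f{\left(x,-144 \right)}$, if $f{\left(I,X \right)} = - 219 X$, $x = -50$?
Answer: $-36814$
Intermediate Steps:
$-5278 - f{\left(x,-144 \right)} = -5278 - \left(-219\right) \left(-144\right) = -5278 - 31536 = -36814$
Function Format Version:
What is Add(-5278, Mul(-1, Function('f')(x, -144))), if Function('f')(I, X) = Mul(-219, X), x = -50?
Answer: -36814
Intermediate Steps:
Add(-5278, Mul(-1, Function('f')(x, -144))) = Add(-5278, Mul(-1, Mul(-219, -144))) = Add(-5278, Mul(-1, 31536)) = Add(-5278, -31536) = -36814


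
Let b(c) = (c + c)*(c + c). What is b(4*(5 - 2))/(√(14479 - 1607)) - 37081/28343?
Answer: -37081/28343 + 144*√3218/1609 ≈ 3.7686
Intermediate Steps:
b(c) = 4*c² (b(c) = (2*c)*(2*c) = 4*c²)
b(4*(5 - 2))/(√(14479 - 1607)) - 37081/28343 = (4*(4*(5 - 2))²)/(√(14479 - 1607)) - 37081/28343 = (4*(4*3)²)/(√12872) - 37081*1/28343 = (4*12²)/((2*√3218)) - 37081/28343 = (4*144)*(√3218/6436) - 37081/28343 = 576*(√3218/6436) - 37081/28343 = 144*√3218/1609 - 37081/28343 = -37081/28343 + 144*√3218/1609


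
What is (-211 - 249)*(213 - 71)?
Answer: -65320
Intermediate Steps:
(-211 - 249)*(213 - 71) = -460*142 = -65320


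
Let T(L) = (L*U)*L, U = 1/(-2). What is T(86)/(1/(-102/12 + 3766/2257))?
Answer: 57017613/2257 ≈ 25263.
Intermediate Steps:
U = -½ ≈ -0.50000
T(L) = -L²/2 (T(L) = (L*(-½))*L = (-L/2)*L = -L²/2)
T(86)/(1/(-102/12 + 3766/2257)) = (-½*86²)/(1/(-102/12 + 3766/2257)) = (-½*7396)/(1/(-102*1/12 + 3766*(1/2257))) = -3698/(1/(-17/2 + 3766/2257)) = -3698/(1/(-30837/4514)) = -3698/(-4514/30837) = -3698*(-30837/4514) = 57017613/2257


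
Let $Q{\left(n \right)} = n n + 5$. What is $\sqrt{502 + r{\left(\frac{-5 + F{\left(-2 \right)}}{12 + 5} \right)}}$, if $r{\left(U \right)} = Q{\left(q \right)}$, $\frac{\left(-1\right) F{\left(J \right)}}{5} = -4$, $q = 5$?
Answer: $2 \sqrt{133} \approx 23.065$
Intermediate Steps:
$F{\left(J \right)} = 20$ ($F{\left(J \right)} = \left(-5\right) \left(-4\right) = 20$)
$Q{\left(n \right)} = 5 + n^{2}$ ($Q{\left(n \right)} = n^{2} + 5 = 5 + n^{2}$)
$r{\left(U \right)} = 30$ ($r{\left(U \right)} = 5 + 5^{2} = 5 + 25 = 30$)
$\sqrt{502 + r{\left(\frac{-5 + F{\left(-2 \right)}}{12 + 5} \right)}} = \sqrt{502 + 30} = \sqrt{532} = 2 \sqrt{133}$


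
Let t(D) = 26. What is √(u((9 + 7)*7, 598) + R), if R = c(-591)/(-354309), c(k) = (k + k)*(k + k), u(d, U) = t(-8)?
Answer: √307654771910/118103 ≈ 4.6965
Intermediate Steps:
u(d, U) = 26
c(k) = 4*k² (c(k) = (2*k)*(2*k) = 4*k²)
R = -465708/118103 (R = (4*(-591)²)/(-354309) = (4*349281)*(-1/354309) = 1397124*(-1/354309) = -465708/118103 ≈ -3.9432)
√(u((9 + 7)*7, 598) + R) = √(26 - 465708/118103) = √(2604970/118103) = √307654771910/118103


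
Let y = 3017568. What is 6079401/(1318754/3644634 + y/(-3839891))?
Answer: -42540600274787939247/2967029657149 ≈ -1.4338e+7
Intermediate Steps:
6079401/(1318754/3644634 + y/(-3839891)) = 6079401/(1318754/3644634 + 3017568/(-3839891)) = 6079401/(1318754*(1/3644634) + 3017568*(-1/3839891)) = 6079401/(659377/1822317 - 3017568/3839891) = 6079401/(-2967029657149/6997498647447) = 6079401*(-6997498647447/2967029657149) = -42540600274787939247/2967029657149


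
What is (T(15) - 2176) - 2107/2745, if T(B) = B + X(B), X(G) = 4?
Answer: -5923072/2745 ≈ -2157.8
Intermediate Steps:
T(B) = 4 + B (T(B) = B + 4 = 4 + B)
(T(15) - 2176) - 2107/2745 = ((4 + 15) - 2176) - 2107/2745 = (19 - 2176) - 2107*1/2745 = -2157 - 2107/2745 = -5923072/2745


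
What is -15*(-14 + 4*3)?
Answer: 30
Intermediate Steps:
-15*(-14 + 4*3) = -15*(-14 + 12) = -15*(-2) = 30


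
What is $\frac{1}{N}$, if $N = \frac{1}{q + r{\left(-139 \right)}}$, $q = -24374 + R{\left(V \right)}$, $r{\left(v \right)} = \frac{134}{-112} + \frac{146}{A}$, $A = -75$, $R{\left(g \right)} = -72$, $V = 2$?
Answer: $- \frac{102686401}{4200} \approx -24449.0$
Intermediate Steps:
$r{\left(v \right)} = - \frac{13201}{4200}$ ($r{\left(v \right)} = \frac{134}{-112} + \frac{146}{-75} = 134 \left(- \frac{1}{112}\right) + 146 \left(- \frac{1}{75}\right) = - \frac{67}{56} - \frac{146}{75} = - \frac{13201}{4200}$)
$q = -24446$ ($q = -24374 - 72 = -24446$)
$N = - \frac{4200}{102686401}$ ($N = \frac{1}{-24446 - \frac{13201}{4200}} = \frac{1}{- \frac{102686401}{4200}} = - \frac{4200}{102686401} \approx -4.0901 \cdot 10^{-5}$)
$\frac{1}{N} = \frac{1}{- \frac{4200}{102686401}} = - \frac{102686401}{4200}$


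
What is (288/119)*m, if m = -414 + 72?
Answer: -98496/119 ≈ -827.70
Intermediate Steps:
m = -342
(288/119)*m = (288/119)*(-342) = -98496/119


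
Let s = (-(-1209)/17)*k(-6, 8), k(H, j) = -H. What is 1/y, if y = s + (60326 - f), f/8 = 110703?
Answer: -17/14022812 ≈ -1.2123e-6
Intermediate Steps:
f = 885624 (f = 8*110703 = 885624)
s = 7254/17 (s = (-(-1209)/17)*(-1*(-6)) = -(-1209)/17*6 = -39*(-31/17)*6 = (1209/17)*6 = 7254/17 ≈ 426.71)
y = -14022812/17 (y = 7254/17 + (60326 - 1*885624) = 7254/17 + (60326 - 885624) = 7254/17 - 825298 = -14022812/17 ≈ -8.2487e+5)
1/y = 1/(-14022812/17) = -17/14022812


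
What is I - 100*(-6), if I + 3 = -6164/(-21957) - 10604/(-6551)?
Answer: 86145875671/143840307 ≈ 598.90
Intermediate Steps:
I = -158308529/143840307 (I = -3 + (-6164/(-21957) - 10604/(-6551)) = -3 + (-6164*(-1/21957) - 10604*(-1/6551)) = -3 + (6164/21957 + 10604/6551) = -3 + 273212392/143840307 = -158308529/143840307 ≈ -1.1006)
I - 100*(-6) = -158308529/143840307 - 100*(-6) = -158308529/143840307 - 1*(-600) = -158308529/143840307 + 600 = 86145875671/143840307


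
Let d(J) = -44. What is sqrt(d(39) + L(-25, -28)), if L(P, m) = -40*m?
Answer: 2*sqrt(269) ≈ 32.802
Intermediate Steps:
sqrt(d(39) + L(-25, -28)) = sqrt(-44 - 40*(-28)) = sqrt(-44 + 1120) = sqrt(1076) = 2*sqrt(269)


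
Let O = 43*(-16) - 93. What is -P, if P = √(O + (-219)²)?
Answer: -2*√11795 ≈ -217.21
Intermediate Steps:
O = -781 (O = -688 - 93 = -781)
P = 2*√11795 (P = √(-781 + (-219)²) = √(-781 + 47961) = √47180 = 2*√11795 ≈ 217.21)
-P = -2*√11795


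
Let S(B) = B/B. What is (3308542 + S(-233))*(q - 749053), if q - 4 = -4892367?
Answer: -18664867416888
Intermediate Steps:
q = -4892363 (q = 4 - 4892367 = -4892363)
S(B) = 1
(3308542 + S(-233))*(q - 749053) = (3308542 + 1)*(-4892363 - 749053) = 3308543*(-5641416) = -18664867416888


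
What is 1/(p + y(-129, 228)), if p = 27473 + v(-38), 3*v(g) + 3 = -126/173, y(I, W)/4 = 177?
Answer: 173/4875098 ≈ 3.5486e-5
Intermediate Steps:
y(I, W) = 708 (y(I, W) = 4*177 = 708)
v(g) = -215/173 (v(g) = -1 + (-126/173)/3 = -1 + (-126*1/173)/3 = -1 + (⅓)*(-126/173) = -1 - 42/173 = -215/173)
p = 4752614/173 (p = 27473 - 215/173 = 4752614/173 ≈ 27472.)
1/(p + y(-129, 228)) = 1/(4752614/173 + 708) = 1/(4875098/173) = 173/4875098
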